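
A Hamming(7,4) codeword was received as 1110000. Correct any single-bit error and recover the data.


Syndrome = 0: no error detected

Data: 1000 (no errors)


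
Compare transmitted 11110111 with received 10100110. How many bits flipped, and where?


XOR: 01010001

3 error(s) at position(s): 1, 3, 7


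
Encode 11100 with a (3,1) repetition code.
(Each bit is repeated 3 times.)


Each bit -> 3 copies

111111111000000


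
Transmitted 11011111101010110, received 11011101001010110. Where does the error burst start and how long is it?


XOR: 00000010100000000

Burst at position 6, length 3


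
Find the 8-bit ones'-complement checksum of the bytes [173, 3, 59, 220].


Sum = 455 mod 256 = 199
Complement = 56

56


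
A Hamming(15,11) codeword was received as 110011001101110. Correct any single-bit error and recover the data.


Syndrome = 12: error at position 12

Data: 01101100110 (corrected bit 12)


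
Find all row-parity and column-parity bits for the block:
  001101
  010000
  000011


Row parities: 110
Column parities: 011110

Row P: 110, Col P: 011110, Corner: 0


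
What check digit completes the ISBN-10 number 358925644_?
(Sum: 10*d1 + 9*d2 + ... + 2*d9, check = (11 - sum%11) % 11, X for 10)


Weighted sum: 283
283 mod 11 = 8

Check digit: 3


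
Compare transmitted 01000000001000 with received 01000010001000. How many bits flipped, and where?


XOR: 00000010000000

1 error(s) at position(s): 6


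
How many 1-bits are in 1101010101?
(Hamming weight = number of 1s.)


Counting 1s in 1101010101

6


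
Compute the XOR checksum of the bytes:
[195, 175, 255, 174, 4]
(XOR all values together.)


XOR chain: 195 ^ 175 ^ 255 ^ 174 ^ 4 = 57

57


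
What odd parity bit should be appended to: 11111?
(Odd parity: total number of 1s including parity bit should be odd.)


Number of 1s in data: 5
Parity bit: 0

0


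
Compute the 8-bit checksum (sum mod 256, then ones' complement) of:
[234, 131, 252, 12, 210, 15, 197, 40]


Sum = 1091 mod 256 = 67
Complement = 188

188


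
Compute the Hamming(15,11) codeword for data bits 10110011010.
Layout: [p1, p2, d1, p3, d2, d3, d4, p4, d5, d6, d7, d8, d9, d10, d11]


Parity bits: p1=1, p2=1, p3=0, p4=1

111001110011010


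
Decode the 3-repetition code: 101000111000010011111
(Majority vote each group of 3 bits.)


Groups: 101, 000, 111, 000, 010, 011, 111
Majority votes: 1010011

1010011


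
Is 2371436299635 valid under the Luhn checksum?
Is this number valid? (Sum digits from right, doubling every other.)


Luhn sum = 72
72 mod 10 = 2

Invalid (Luhn sum mod 10 = 2)


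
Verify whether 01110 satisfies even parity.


Number of 1s: 3

No, parity error (3 ones)


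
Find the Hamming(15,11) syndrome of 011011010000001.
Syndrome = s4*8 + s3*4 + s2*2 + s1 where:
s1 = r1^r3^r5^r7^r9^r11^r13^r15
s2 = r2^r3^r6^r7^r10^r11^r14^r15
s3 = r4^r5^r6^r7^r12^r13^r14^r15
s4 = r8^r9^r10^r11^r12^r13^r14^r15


s1=1, s2=0, s3=1, s4=0

Syndrome = 5 (error at position 5)


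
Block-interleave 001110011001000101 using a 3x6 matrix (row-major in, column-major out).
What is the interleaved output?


Matrix:
  001110
  011001
  000101
Read columns: 000010110101100011

000010110101100011


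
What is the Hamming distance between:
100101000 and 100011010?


XOR: 000110010
Count of 1s: 3

3


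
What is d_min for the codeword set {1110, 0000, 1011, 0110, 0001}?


Comparing all pairs, minimum distance: 1
Can detect 0 errors, correct 0 errors

1


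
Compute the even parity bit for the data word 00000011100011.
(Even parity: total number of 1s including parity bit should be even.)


Number of 1s in data: 5
Parity bit: 1

1


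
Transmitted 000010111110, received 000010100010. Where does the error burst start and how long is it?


XOR: 000000011100

Burst at position 7, length 3


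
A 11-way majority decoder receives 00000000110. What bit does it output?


Ones: 2 out of 11
Threshold: 6

0 (2/11 voted 1)


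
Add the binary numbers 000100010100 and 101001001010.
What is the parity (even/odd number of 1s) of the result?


000100010100 = 276
101001001010 = 2634
Sum = 2910 = 101101011110
1s count = 8

even parity (8 ones in 101101011110)


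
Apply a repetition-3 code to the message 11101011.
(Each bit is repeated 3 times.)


Each bit -> 3 copies

111111111000111000111111


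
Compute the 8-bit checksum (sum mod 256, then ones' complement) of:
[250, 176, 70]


Sum = 496 mod 256 = 240
Complement = 15

15


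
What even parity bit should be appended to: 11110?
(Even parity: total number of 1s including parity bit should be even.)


Number of 1s in data: 4
Parity bit: 0

0


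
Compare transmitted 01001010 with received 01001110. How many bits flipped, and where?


XOR: 00000100

1 error(s) at position(s): 5


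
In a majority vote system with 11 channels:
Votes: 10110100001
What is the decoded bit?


Ones: 5 out of 11
Threshold: 6

0 (5/11 voted 1)


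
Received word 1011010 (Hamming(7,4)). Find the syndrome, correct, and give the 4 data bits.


Syndrome = 0: no error detected

Data: 1010 (no errors)


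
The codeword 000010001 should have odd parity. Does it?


Number of 1s: 2

No, parity error (2 ones)


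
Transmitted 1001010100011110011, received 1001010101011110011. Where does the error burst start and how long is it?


XOR: 0000000001000000000

Burst at position 9, length 1


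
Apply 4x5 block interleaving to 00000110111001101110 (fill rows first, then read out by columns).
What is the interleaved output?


Matrix:
  00000
  11011
  10011
  01110
Read columns: 01100101000101110110

01100101000101110110


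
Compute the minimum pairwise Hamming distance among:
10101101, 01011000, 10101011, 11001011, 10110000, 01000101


Comparing all pairs, minimum distance: 2
Can detect 1 errors, correct 0 errors

2


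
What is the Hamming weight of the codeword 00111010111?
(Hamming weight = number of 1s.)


Counting 1s in 00111010111

7


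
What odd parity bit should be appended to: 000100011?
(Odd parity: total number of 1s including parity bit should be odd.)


Number of 1s in data: 3
Parity bit: 0

0


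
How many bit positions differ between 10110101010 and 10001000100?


XOR: 00111101110
Count of 1s: 7

7


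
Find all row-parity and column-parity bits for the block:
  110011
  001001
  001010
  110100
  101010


Row parities: 00011
Column parities: 101110

Row P: 00011, Col P: 101110, Corner: 0


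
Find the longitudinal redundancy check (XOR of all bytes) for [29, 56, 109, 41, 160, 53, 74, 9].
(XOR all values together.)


XOR chain: 29 ^ 56 ^ 109 ^ 41 ^ 160 ^ 53 ^ 74 ^ 9 = 183

183


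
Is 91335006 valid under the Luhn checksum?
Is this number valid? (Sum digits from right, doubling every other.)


Luhn sum = 26
26 mod 10 = 6

Invalid (Luhn sum mod 10 = 6)


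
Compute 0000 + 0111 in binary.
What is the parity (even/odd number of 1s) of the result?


0000 = 0
0111 = 7
Sum = 7 = 111
1s count = 3

odd parity (3 ones in 111)


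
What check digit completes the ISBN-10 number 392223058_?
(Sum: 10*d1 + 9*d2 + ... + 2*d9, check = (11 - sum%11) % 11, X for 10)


Weighted sum: 199
199 mod 11 = 1

Check digit: X


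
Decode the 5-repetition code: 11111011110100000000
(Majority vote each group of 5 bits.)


Groups: 11111, 01111, 01000, 00000
Majority votes: 1100

1100


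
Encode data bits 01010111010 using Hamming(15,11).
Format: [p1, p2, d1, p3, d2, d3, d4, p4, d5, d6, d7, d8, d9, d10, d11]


Parity bits: p1=1, p2=0, p3=0, p4=0

100010100111010


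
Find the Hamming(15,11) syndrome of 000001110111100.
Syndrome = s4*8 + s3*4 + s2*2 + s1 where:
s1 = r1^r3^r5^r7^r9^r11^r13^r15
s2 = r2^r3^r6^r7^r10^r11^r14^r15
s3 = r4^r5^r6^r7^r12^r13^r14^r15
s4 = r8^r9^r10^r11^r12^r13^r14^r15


s1=1, s2=0, s3=0, s4=1

Syndrome = 9 (error at position 9)


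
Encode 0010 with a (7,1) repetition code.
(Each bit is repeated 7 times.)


Each bit -> 7 copies

0000000000000011111110000000


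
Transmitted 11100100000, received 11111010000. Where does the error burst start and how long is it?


XOR: 00011110000

Burst at position 3, length 4


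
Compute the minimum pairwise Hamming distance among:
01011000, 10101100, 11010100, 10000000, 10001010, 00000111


Comparing all pairs, minimum distance: 2
Can detect 1 errors, correct 0 errors

2


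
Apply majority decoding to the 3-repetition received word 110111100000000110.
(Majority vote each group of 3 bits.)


Groups: 110, 111, 100, 000, 000, 110
Majority votes: 110001

110001


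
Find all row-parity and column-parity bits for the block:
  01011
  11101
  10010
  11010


Row parities: 1001
Column parities: 11110

Row P: 1001, Col P: 11110, Corner: 0


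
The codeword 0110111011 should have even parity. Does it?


Number of 1s: 7

No, parity error (7 ones)


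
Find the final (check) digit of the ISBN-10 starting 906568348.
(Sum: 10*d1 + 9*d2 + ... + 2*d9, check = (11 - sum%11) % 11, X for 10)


Weighted sum: 289
289 mod 11 = 3

Check digit: 8


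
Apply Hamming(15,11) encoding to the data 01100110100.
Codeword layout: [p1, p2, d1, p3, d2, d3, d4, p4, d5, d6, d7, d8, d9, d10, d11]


Parity bits: p1=1, p2=1, p3=1, p4=1

110111010110100


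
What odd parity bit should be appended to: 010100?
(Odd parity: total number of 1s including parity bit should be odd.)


Number of 1s in data: 2
Parity bit: 1

1


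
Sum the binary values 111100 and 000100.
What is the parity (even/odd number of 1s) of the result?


111100 = 60
000100 = 4
Sum = 64 = 1000000
1s count = 1

odd parity (1 ones in 1000000)


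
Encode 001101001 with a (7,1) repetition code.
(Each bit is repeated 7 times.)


Each bit -> 7 copies

000000000000001111111111111100000001111111000000000000001111111


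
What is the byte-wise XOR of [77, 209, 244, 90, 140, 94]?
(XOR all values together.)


XOR chain: 77 ^ 209 ^ 244 ^ 90 ^ 140 ^ 94 = 224

224


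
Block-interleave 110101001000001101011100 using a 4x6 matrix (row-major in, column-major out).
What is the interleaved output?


Matrix:
  110101
  001000
  001101
  011100
Read columns: 100010010111101100001010

100010010111101100001010


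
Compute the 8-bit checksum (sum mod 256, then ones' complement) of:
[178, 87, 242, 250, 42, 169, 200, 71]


Sum = 1239 mod 256 = 215
Complement = 40

40


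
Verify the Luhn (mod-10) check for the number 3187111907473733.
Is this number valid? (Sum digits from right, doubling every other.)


Luhn sum = 79
79 mod 10 = 9

Invalid (Luhn sum mod 10 = 9)


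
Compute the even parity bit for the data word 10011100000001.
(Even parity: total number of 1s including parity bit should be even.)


Number of 1s in data: 5
Parity bit: 1

1


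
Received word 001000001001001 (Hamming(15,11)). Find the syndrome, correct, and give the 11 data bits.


Syndrome = 9: error at position 9

Data: 10000001001 (corrected bit 9)


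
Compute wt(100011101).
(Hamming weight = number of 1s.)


Counting 1s in 100011101

5


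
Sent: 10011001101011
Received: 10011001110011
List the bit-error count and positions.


XOR: 00000000011000

2 error(s) at position(s): 9, 10


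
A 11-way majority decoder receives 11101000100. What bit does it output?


Ones: 5 out of 11
Threshold: 6

0 (5/11 voted 1)


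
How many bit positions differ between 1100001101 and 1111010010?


XOR: 0011011111
Count of 1s: 7

7


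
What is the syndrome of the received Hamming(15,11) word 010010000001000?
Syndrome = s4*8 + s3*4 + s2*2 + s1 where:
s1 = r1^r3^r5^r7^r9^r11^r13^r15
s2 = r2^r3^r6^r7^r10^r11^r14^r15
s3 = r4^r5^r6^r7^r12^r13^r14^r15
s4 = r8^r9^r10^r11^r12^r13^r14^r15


s1=1, s2=1, s3=0, s4=1

Syndrome = 11 (error at position 11)


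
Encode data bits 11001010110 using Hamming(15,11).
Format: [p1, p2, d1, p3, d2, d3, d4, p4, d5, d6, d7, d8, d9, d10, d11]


Parity bits: p1=1, p2=1, p3=1, p4=0

111110001010110


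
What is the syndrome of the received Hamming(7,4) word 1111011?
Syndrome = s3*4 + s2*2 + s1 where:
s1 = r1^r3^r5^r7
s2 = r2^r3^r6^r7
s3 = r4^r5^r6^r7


s1=1, s2=0, s3=1

Syndrome = 5 (error at position 5)


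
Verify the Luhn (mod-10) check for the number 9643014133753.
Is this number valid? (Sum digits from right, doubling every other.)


Luhn sum = 50
50 mod 10 = 0

Valid (Luhn sum mod 10 = 0)


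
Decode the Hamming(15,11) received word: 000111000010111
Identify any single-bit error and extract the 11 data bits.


Syndrome = 0: no error detected

Data: 01100010111 (no errors)


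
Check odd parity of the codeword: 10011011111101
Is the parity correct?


Number of 1s: 10

No, parity error (10 ones)


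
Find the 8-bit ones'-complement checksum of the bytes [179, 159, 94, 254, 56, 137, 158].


Sum = 1037 mod 256 = 13
Complement = 242

242


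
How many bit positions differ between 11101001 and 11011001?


XOR: 00110000
Count of 1s: 2

2


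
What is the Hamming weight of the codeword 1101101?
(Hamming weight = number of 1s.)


Counting 1s in 1101101

5


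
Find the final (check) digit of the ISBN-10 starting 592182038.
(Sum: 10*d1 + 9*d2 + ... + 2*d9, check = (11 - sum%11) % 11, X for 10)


Weighted sum: 237
237 mod 11 = 6

Check digit: 5


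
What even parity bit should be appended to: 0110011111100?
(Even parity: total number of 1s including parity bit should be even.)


Number of 1s in data: 8
Parity bit: 0

0


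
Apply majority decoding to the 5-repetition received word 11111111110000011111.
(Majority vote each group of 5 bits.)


Groups: 11111, 11111, 00000, 11111
Majority votes: 1101

1101


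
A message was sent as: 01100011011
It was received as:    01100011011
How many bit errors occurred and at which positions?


XOR: 00000000000

0 errors (received matches sent)


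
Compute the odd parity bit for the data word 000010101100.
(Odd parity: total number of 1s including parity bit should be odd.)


Number of 1s in data: 4
Parity bit: 1

1


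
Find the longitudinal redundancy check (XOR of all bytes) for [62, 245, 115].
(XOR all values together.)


XOR chain: 62 ^ 245 ^ 115 = 184

184


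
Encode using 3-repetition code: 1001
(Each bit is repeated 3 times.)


Each bit -> 3 copies

111000000111


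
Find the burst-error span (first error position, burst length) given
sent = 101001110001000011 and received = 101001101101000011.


XOR: 000000011100000000

Burst at position 7, length 3


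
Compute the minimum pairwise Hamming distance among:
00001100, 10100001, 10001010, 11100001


Comparing all pairs, minimum distance: 1
Can detect 0 errors, correct 0 errors

1


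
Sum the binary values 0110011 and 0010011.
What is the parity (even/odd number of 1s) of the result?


0110011 = 51
0010011 = 19
Sum = 70 = 1000110
1s count = 3

odd parity (3 ones in 1000110)


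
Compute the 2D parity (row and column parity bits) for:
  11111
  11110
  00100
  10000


Row parities: 1011
Column parities: 10101

Row P: 1011, Col P: 10101, Corner: 1


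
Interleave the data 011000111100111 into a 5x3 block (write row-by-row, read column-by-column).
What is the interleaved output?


Matrix:
  011
  000
  111
  100
  111
Read columns: 001111010110101

001111010110101


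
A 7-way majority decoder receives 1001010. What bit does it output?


Ones: 3 out of 7
Threshold: 4

0 (3/7 voted 1)


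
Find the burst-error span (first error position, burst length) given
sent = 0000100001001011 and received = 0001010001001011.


XOR: 0001110000000000

Burst at position 3, length 3


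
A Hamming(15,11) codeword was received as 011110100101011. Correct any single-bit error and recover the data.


Syndrome = 0: no error detected

Data: 11010101011 (no errors)


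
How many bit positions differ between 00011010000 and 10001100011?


XOR: 10010110011
Count of 1s: 6

6


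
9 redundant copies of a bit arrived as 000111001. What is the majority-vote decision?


Ones: 4 out of 9
Threshold: 5

0 (4/9 voted 1)


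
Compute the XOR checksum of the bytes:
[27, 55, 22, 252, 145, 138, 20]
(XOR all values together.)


XOR chain: 27 ^ 55 ^ 22 ^ 252 ^ 145 ^ 138 ^ 20 = 201

201


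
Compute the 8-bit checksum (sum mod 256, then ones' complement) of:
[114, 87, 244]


Sum = 445 mod 256 = 189
Complement = 66

66


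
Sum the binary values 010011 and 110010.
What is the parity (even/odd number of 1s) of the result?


010011 = 19
110010 = 50
Sum = 69 = 1000101
1s count = 3

odd parity (3 ones in 1000101)


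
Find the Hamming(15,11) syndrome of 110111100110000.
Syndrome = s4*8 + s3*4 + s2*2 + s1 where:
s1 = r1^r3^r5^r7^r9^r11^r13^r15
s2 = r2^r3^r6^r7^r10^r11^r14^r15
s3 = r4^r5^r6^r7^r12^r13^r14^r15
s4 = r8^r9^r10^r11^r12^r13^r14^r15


s1=0, s2=1, s3=0, s4=0

Syndrome = 2 (error at position 2)


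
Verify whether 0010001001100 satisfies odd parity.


Number of 1s: 4

No, parity error (4 ones)


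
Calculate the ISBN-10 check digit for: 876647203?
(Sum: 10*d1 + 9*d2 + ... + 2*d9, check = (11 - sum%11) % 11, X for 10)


Weighted sum: 306
306 mod 11 = 9

Check digit: 2


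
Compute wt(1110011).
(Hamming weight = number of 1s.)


Counting 1s in 1110011

5


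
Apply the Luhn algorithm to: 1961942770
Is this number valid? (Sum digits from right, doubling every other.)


Luhn sum = 44
44 mod 10 = 4

Invalid (Luhn sum mod 10 = 4)


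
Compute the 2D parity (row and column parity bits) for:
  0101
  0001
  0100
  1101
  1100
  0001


Row parities: 011101
Column parities: 0000

Row P: 011101, Col P: 0000, Corner: 0


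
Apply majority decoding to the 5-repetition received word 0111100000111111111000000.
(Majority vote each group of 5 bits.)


Groups: 01111, 00000, 11111, 11110, 00000
Majority votes: 10110

10110


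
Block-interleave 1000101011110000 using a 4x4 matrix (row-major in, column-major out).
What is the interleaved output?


Matrix:
  1000
  1010
  1111
  0000
Read columns: 1110001001100010

1110001001100010


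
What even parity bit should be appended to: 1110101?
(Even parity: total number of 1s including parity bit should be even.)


Number of 1s in data: 5
Parity bit: 1

1


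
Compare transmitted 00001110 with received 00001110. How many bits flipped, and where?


XOR: 00000000

0 errors (received matches sent)


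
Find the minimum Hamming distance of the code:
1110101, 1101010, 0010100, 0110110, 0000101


Comparing all pairs, minimum distance: 2
Can detect 1 errors, correct 0 errors

2


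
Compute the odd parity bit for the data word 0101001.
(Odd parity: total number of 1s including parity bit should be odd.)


Number of 1s in data: 3
Parity bit: 0

0


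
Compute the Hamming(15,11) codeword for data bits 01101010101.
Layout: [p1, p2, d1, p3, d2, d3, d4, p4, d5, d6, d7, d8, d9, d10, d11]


Parity bits: p1=1, p2=1, p3=0, p4=0

110011001010101


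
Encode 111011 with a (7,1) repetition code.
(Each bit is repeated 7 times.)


Each bit -> 7 copies

111111111111111111111000000011111111111111


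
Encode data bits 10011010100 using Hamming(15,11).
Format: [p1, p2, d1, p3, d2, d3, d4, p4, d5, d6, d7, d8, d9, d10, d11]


Parity bits: p1=1, p2=1, p3=0, p4=1

111000111010100


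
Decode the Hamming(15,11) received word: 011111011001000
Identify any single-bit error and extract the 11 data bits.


Syndrome = 11: error at position 11

Data: 11101011000 (corrected bit 11)


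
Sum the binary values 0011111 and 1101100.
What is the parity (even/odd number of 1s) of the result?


0011111 = 31
1101100 = 108
Sum = 139 = 10001011
1s count = 4

even parity (4 ones in 10001011)


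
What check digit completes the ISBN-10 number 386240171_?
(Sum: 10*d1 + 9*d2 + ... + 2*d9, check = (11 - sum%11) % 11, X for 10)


Weighted sum: 215
215 mod 11 = 6

Check digit: 5


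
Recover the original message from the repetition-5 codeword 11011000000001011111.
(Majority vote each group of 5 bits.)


Groups: 11011, 00000, 00010, 11111
Majority votes: 1001

1001


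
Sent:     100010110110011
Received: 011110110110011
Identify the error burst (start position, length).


XOR: 111100000000000

Burst at position 0, length 4


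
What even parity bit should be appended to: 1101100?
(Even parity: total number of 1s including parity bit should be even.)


Number of 1s in data: 4
Parity bit: 0

0


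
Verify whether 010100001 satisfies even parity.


Number of 1s: 3

No, parity error (3 ones)


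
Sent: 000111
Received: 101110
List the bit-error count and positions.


XOR: 101001

3 error(s) at position(s): 0, 2, 5


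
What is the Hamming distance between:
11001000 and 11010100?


XOR: 00011100
Count of 1s: 3

3


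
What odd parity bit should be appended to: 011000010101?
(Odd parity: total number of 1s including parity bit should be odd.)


Number of 1s in data: 5
Parity bit: 0

0


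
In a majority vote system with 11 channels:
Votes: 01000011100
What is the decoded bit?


Ones: 4 out of 11
Threshold: 6

0 (4/11 voted 1)


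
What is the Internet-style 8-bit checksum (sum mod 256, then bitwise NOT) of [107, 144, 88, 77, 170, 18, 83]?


Sum = 687 mod 256 = 175
Complement = 80

80


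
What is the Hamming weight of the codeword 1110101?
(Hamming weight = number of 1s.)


Counting 1s in 1110101

5


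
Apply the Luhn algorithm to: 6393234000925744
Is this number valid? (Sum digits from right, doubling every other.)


Luhn sum = 64
64 mod 10 = 4

Invalid (Luhn sum mod 10 = 4)


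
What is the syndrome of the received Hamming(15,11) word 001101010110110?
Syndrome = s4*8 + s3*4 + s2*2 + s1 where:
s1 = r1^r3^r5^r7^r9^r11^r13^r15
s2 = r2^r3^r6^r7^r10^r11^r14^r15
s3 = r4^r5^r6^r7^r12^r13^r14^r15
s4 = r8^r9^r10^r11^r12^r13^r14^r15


s1=1, s2=1, s3=0, s4=1

Syndrome = 11 (error at position 11)


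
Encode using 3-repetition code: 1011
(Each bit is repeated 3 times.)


Each bit -> 3 copies

111000111111


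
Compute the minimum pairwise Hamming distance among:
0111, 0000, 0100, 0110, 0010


Comparing all pairs, minimum distance: 1
Can detect 0 errors, correct 0 errors

1


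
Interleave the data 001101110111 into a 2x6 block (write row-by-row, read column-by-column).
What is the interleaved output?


Matrix:
  001101
  110111
Read columns: 010110110111

010110110111


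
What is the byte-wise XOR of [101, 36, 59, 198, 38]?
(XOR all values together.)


XOR chain: 101 ^ 36 ^ 59 ^ 198 ^ 38 = 154

154


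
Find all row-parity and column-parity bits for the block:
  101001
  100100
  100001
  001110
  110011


Row parities: 10010
Column parities: 010001

Row P: 10010, Col P: 010001, Corner: 0


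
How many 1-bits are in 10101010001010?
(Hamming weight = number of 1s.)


Counting 1s in 10101010001010

6


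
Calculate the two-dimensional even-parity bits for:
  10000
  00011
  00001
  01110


Row parities: 1011
Column parities: 11100

Row P: 1011, Col P: 11100, Corner: 1


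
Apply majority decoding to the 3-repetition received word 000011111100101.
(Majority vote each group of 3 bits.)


Groups: 000, 011, 111, 100, 101
Majority votes: 01101

01101


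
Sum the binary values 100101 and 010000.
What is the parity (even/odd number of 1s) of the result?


100101 = 37
010000 = 16
Sum = 53 = 110101
1s count = 4

even parity (4 ones in 110101)


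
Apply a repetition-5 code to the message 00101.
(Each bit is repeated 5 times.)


Each bit -> 5 copies

0000000000111110000011111


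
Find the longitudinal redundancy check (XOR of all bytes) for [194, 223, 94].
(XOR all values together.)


XOR chain: 194 ^ 223 ^ 94 = 67

67


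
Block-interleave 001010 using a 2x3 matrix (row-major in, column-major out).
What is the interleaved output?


Matrix:
  001
  010
Read columns: 000110

000110


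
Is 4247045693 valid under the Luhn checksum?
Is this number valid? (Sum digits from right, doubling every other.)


Luhn sum = 48
48 mod 10 = 8

Invalid (Luhn sum mod 10 = 8)


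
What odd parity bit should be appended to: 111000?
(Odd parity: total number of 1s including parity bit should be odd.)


Number of 1s in data: 3
Parity bit: 0

0


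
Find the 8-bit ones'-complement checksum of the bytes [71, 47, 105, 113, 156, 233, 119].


Sum = 844 mod 256 = 76
Complement = 179

179


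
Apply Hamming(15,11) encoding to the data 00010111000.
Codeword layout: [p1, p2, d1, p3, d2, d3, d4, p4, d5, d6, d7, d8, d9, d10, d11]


Parity bits: p1=0, p2=1, p3=0, p4=1

010000110111000


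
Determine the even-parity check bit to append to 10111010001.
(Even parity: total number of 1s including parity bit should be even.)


Number of 1s in data: 6
Parity bit: 0

0


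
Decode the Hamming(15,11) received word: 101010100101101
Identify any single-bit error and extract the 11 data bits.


Syndrome = 4: error at position 4

Data: 11010101101 (corrected bit 4)


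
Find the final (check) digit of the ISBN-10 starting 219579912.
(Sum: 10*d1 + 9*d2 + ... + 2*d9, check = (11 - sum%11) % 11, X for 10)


Weighted sum: 266
266 mod 11 = 2

Check digit: 9


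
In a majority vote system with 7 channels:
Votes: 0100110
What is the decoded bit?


Ones: 3 out of 7
Threshold: 4

0 (3/7 voted 1)


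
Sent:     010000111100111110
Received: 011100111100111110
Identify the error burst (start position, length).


XOR: 001100000000000000

Burst at position 2, length 2


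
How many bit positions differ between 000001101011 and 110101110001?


XOR: 110100011010
Count of 1s: 6

6


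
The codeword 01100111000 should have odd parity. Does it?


Number of 1s: 5

Yes, parity is correct (5 ones)


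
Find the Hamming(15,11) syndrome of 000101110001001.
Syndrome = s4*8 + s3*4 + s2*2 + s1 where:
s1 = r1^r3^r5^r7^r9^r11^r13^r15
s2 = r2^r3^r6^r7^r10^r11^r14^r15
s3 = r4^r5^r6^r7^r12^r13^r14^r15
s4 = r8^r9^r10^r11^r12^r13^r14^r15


s1=0, s2=1, s3=1, s4=1

Syndrome = 14 (error at position 14)


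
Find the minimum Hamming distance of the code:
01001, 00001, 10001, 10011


Comparing all pairs, minimum distance: 1
Can detect 0 errors, correct 0 errors

1


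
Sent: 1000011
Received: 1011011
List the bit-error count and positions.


XOR: 0011000

2 error(s) at position(s): 2, 3


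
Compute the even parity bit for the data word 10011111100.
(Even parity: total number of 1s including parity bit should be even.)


Number of 1s in data: 7
Parity bit: 1

1


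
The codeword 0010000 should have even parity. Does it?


Number of 1s: 1

No, parity error (1 ones)


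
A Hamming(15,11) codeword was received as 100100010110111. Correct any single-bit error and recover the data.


Syndrome = 0: no error detected

Data: 00000110111 (no errors)


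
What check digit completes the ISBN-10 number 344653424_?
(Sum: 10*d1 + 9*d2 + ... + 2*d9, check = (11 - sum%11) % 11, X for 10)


Weighted sum: 215
215 mod 11 = 6

Check digit: 5


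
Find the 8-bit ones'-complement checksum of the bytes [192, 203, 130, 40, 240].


Sum = 805 mod 256 = 37
Complement = 218

218


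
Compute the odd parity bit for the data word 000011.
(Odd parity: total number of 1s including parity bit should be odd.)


Number of 1s in data: 2
Parity bit: 1

1


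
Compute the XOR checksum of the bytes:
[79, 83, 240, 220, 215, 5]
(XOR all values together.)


XOR chain: 79 ^ 83 ^ 240 ^ 220 ^ 215 ^ 5 = 226

226


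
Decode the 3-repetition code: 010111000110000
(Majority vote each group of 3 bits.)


Groups: 010, 111, 000, 110, 000
Majority votes: 01010

01010


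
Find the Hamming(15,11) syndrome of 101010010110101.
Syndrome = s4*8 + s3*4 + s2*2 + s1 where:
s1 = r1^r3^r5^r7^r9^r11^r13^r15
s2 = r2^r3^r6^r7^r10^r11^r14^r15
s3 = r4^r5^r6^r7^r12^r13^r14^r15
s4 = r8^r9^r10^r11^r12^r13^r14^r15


s1=0, s2=0, s3=1, s4=1

Syndrome = 12 (error at position 12)


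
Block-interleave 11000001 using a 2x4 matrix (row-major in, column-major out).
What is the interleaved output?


Matrix:
  1100
  0001
Read columns: 10100001

10100001


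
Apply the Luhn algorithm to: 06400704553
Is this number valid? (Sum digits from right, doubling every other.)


Luhn sum = 29
29 mod 10 = 9

Invalid (Luhn sum mod 10 = 9)


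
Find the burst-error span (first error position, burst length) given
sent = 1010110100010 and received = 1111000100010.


XOR: 0101110000000

Burst at position 1, length 5


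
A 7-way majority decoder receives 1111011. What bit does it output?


Ones: 6 out of 7
Threshold: 4

1 (6/7 voted 1)


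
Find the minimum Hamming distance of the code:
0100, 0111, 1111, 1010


Comparing all pairs, minimum distance: 1
Can detect 0 errors, correct 0 errors

1


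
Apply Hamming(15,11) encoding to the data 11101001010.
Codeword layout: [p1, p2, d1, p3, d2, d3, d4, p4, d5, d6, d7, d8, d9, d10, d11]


Parity bits: p1=1, p2=1, p3=0, p4=1

111011011001010


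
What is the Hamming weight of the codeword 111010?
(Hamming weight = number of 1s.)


Counting 1s in 111010

4


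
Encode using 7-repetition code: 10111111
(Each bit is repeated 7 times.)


Each bit -> 7 copies

11111110000000111111111111111111111111111111111111111111


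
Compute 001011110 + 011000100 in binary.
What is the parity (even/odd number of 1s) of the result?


001011110 = 94
011000100 = 196
Sum = 290 = 100100010
1s count = 3

odd parity (3 ones in 100100010)


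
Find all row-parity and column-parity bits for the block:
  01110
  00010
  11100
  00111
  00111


Row parities: 11111
Column parities: 10000

Row P: 11111, Col P: 10000, Corner: 1


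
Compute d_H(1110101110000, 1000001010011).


XOR: 0110100100011
Count of 1s: 6

6


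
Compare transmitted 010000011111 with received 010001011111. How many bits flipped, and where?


XOR: 000001000000

1 error(s) at position(s): 5


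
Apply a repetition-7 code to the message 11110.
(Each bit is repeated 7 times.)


Each bit -> 7 copies

11111111111111111111111111110000000


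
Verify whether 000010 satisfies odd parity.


Number of 1s: 1

Yes, parity is correct (1 ones)


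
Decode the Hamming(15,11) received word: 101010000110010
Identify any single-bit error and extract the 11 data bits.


Syndrome = 8: error at position 8

Data: 11000110010 (corrected bit 8)


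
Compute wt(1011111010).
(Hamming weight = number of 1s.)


Counting 1s in 1011111010

7


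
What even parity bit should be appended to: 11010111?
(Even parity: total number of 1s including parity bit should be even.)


Number of 1s in data: 6
Parity bit: 0

0


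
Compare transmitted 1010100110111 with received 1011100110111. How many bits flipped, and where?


XOR: 0001000000000

1 error(s) at position(s): 3


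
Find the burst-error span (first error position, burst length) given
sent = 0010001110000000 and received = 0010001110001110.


XOR: 0000000000001110

Burst at position 12, length 3


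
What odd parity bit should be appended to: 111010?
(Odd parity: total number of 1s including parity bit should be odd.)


Number of 1s in data: 4
Parity bit: 1

1


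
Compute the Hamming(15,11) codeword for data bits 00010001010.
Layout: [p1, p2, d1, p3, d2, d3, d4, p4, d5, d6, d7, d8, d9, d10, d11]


Parity bits: p1=1, p2=0, p3=1, p4=0

100100100001010


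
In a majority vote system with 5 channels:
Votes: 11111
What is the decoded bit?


Ones: 5 out of 5
Threshold: 3

1 (5/5 voted 1)


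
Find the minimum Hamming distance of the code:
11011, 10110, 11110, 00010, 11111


Comparing all pairs, minimum distance: 1
Can detect 0 errors, correct 0 errors

1


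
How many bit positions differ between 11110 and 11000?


XOR: 00110
Count of 1s: 2

2


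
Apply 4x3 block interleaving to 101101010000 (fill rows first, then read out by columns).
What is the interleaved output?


Matrix:
  101
  101
  010
  000
Read columns: 110000101100

110000101100


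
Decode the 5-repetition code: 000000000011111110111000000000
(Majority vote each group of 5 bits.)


Groups: 00000, 00000, 11111, 11011, 10000, 00000
Majority votes: 001100

001100


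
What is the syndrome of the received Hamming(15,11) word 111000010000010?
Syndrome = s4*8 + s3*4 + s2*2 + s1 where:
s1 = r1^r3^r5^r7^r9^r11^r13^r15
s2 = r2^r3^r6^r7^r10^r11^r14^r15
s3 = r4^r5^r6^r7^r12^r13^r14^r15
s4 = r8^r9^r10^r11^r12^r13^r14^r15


s1=0, s2=1, s3=1, s4=0

Syndrome = 6 (error at position 6)


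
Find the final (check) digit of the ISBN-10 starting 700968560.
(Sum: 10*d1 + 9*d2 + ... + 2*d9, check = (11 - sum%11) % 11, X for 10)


Weighted sum: 247
247 mod 11 = 5

Check digit: 6


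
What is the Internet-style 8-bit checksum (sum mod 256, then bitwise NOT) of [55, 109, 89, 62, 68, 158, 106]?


Sum = 647 mod 256 = 135
Complement = 120

120


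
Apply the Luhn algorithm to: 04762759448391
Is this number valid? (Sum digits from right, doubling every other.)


Luhn sum = 68
68 mod 10 = 8

Invalid (Luhn sum mod 10 = 8)


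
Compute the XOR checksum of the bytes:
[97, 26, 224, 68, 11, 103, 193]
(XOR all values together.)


XOR chain: 97 ^ 26 ^ 224 ^ 68 ^ 11 ^ 103 ^ 193 = 114

114


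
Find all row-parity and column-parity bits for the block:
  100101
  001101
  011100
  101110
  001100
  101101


Row parities: 111000
Column parities: 111011

Row P: 111000, Col P: 111011, Corner: 1


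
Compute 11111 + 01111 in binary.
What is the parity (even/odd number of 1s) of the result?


11111 = 31
01111 = 15
Sum = 46 = 101110
1s count = 4

even parity (4 ones in 101110)


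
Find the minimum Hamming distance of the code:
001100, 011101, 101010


Comparing all pairs, minimum distance: 2
Can detect 1 errors, correct 0 errors

2


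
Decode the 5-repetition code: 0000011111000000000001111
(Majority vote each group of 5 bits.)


Groups: 00000, 11111, 00000, 00000, 01111
Majority votes: 01001

01001


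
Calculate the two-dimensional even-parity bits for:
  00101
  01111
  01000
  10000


Row parities: 0011
Column parities: 10010

Row P: 0011, Col P: 10010, Corner: 0


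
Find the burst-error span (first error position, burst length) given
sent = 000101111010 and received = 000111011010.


XOR: 000010100000

Burst at position 4, length 3


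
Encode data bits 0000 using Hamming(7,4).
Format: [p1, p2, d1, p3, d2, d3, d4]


Parity bits: p1=0, p2=0, p3=0

0000000


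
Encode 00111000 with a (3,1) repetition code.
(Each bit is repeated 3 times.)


Each bit -> 3 copies

000000111111111000000000


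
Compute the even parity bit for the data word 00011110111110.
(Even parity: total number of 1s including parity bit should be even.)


Number of 1s in data: 9
Parity bit: 1

1


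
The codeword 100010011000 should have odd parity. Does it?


Number of 1s: 4

No, parity error (4 ones)


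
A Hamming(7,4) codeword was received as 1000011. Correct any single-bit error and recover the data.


Syndrome = 0: no error detected

Data: 0011 (no errors)


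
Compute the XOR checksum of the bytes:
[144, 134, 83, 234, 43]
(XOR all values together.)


XOR chain: 144 ^ 134 ^ 83 ^ 234 ^ 43 = 132

132


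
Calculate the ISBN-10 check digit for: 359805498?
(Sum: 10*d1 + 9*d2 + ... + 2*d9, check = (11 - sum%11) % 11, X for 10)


Weighted sum: 287
287 mod 11 = 1

Check digit: X


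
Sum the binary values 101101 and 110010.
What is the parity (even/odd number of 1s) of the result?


101101 = 45
110010 = 50
Sum = 95 = 1011111
1s count = 6

even parity (6 ones in 1011111)


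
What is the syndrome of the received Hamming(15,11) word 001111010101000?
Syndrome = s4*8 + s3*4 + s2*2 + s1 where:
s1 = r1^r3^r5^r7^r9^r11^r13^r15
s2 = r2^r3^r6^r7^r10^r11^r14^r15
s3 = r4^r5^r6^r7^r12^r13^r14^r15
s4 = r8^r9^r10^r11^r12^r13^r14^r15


s1=0, s2=1, s3=0, s4=1

Syndrome = 10 (error at position 10)


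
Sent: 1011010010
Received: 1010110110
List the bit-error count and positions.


XOR: 0001100100

3 error(s) at position(s): 3, 4, 7


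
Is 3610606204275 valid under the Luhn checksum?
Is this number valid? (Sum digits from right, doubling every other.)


Luhn sum = 43
43 mod 10 = 3

Invalid (Luhn sum mod 10 = 3)


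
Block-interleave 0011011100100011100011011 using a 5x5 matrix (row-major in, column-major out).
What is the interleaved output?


Matrix:
  00110
  11100
  10001
  11000
  11011
Read columns: 0111101011110001000100101

0111101011110001000100101


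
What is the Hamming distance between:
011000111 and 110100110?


XOR: 101100001
Count of 1s: 4

4


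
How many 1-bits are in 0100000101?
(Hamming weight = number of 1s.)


Counting 1s in 0100000101

3


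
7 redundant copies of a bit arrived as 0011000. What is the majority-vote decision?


Ones: 2 out of 7
Threshold: 4

0 (2/7 voted 1)


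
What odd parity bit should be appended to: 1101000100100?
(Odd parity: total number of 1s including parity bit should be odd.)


Number of 1s in data: 5
Parity bit: 0

0


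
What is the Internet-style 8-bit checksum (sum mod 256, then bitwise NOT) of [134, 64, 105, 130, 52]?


Sum = 485 mod 256 = 229
Complement = 26

26


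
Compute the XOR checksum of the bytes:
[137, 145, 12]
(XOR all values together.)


XOR chain: 137 ^ 145 ^ 12 = 20

20


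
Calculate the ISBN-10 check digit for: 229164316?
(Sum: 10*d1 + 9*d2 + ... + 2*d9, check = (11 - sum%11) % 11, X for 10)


Weighted sum: 200
200 mod 11 = 2

Check digit: 9


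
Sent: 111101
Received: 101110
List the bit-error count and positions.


XOR: 010011

3 error(s) at position(s): 1, 4, 5


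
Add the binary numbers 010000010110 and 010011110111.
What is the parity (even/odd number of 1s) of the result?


010000010110 = 1046
010011110111 = 1271
Sum = 2317 = 100100001101
1s count = 5

odd parity (5 ones in 100100001101)


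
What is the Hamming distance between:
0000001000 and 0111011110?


XOR: 0111010110
Count of 1s: 6

6


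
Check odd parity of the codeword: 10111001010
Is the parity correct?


Number of 1s: 6

No, parity error (6 ones)


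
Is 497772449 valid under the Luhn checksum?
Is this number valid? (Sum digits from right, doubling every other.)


Luhn sum = 57
57 mod 10 = 7

Invalid (Luhn sum mod 10 = 7)


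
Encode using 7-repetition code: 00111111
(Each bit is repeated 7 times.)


Each bit -> 7 copies

00000000000000111111111111111111111111111111111111111111


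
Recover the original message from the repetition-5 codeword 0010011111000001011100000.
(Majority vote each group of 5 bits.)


Groups: 00100, 11111, 00000, 10111, 00000
Majority votes: 01010

01010


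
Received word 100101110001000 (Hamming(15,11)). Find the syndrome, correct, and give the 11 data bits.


Syndrome = 0: no error detected

Data: 00110001000 (no errors)


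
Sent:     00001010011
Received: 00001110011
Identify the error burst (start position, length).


XOR: 00000100000

Burst at position 5, length 1


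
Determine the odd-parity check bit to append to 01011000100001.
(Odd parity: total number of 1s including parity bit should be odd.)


Number of 1s in data: 5
Parity bit: 0

0


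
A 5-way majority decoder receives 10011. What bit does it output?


Ones: 3 out of 5
Threshold: 3

1 (3/5 voted 1)
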